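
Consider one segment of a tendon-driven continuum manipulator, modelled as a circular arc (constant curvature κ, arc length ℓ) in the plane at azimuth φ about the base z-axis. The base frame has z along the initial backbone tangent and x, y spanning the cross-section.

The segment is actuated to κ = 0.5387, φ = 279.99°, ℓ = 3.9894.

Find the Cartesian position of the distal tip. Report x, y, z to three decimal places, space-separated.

0.498 -2.827 1.554

θ = κ·ℓ = 0.5387 × 3.9894 = 2.14909 rad
ρ = (1 − cos θ)/κ = (1 − -0.54660)/0.5387 = 2.87098
z = sin θ / κ = 0.83740/0.5387 = 1.55448
x = ρ cos φ = 2.87098 × cos(279.99°) = 0.49805
y = ρ sin φ = 2.87098 × sin(279.99°) = -2.82745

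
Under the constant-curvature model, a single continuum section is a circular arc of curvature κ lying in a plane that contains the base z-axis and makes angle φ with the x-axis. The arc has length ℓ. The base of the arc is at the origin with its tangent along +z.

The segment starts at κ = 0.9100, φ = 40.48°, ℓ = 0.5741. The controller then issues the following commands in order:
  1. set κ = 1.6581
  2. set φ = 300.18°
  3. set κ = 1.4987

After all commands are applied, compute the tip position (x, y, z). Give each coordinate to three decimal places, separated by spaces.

initial: κ=0.9100, φ=40.48°, ℓ=0.5741
cmd 1: set κ=1.6581 → (κ,φ,ℓ)=(1.6581,40.48°,0.5741) → tip=(0.1926,0.1644,0.4912)
cmd 2: set φ=300.18° → (κ,φ,ℓ)=(1.6581,300.18°,0.5741) → tip=(0.1273,-0.2189,0.4912)
cmd 3: set κ=1.4987 → (κ,φ,ℓ)=(1.4987,300.18°,0.5741) → tip=(0.1167,-0.2007,0.5058)

0.117 -0.201 0.506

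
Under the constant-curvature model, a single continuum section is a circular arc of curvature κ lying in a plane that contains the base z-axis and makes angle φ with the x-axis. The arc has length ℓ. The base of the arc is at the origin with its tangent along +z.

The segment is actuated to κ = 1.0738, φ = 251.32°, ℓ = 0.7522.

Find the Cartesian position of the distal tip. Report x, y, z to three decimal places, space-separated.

θ = κ·ℓ = 1.0738 × 0.7522 = 0.80771 rad
ρ = (1 − cos θ)/κ = (1 − 0.69115)/1.0738 = 0.28762
z = sin θ / κ = 0.72271/1.0738 = 0.67304
x = ρ cos φ = 0.28762 × cos(251.32°) = -0.09212
y = ρ sin φ = 0.28762 × sin(251.32°) = -0.27247

-0.092 -0.272 0.673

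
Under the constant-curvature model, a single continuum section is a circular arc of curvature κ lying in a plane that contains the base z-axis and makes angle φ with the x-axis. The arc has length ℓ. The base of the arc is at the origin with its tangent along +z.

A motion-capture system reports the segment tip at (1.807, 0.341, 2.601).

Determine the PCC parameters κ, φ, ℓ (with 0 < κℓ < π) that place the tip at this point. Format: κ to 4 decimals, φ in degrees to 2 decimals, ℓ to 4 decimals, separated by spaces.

ρ = √(x²+y²) = √(1.807² + 0.341²) = 1.83889
φ = atan2(y, x) mod 360° = atan2(0.341, 1.807) = 10.6866°
|p|² = ρ² + z² = 1.83889² + 2.601² = 10.14673
κ = 2ρ / |p|² = 2×1.83889 / 10.14673 = 0.36246
θ = 2·atan2(ρ, z) = 2·atan2(1.83889, 2.601) = 1.23081 rad
ℓ = θ/κ = 1.23081/0.36246 = 3.39571

0.3625 10.69 3.3957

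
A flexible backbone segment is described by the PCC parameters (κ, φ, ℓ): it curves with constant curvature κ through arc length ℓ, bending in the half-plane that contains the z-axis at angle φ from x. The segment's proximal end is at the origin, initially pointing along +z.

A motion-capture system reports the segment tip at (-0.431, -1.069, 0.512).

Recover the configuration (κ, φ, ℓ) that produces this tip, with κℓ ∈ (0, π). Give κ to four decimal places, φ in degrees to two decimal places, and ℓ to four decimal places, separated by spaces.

1.4492 248.04 1.5909

ρ = √(x²+y²) = √(-0.431² + -1.069²) = 1.15262
φ = atan2(y, x) mod 360° = atan2(-1.069, -0.431) = 248.0417°
|p|² = ρ² + z² = 1.15262² + 0.512² = 1.59067
κ = 2ρ / |p|² = 2×1.15262 / 1.59067 = 1.44922
θ = 2·atan2(ρ, z) = 2·atan2(1.15262, 0.512) = 2.30554 rad
ℓ = θ/κ = 2.30554/1.44922 = 1.59088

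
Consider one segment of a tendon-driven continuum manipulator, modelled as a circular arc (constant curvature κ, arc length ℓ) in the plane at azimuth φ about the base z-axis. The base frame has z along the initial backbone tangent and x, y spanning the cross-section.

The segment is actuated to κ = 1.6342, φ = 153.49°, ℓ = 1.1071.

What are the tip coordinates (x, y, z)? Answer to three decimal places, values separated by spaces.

θ = κ·ℓ = 1.6342 × 1.1071 = 1.80922 rad
ρ = (1 − cos θ)/κ = (1 − -0.23617)/1.6342 = 0.75644
z = sin θ / κ = 0.97171/1.6342 = 0.59461
x = ρ cos φ = 0.75644 × cos(153.49°) = -0.67691
y = ρ sin φ = 0.75644 × sin(153.49°) = 0.33764

-0.677 0.338 0.595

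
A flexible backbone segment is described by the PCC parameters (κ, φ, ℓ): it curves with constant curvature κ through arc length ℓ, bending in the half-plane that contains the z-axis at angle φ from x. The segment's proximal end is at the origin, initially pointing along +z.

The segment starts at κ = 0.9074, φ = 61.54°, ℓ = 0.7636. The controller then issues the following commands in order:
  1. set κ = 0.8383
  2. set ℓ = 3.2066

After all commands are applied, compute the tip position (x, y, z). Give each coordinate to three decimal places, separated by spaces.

1.079 1.991 0.523

initial: κ=0.9074, φ=61.54°, ℓ=0.7636
cmd 1: set κ=0.8383 → (κ,φ,ℓ)=(0.8383,61.54°,0.7636) → tip=(0.1125,0.2076,0.7125)
cmd 2: set ℓ=3.2066 → (κ,φ,ℓ)=(0.8383,61.54°,3.2066) → tip=(1.0795,1.9915,0.5226)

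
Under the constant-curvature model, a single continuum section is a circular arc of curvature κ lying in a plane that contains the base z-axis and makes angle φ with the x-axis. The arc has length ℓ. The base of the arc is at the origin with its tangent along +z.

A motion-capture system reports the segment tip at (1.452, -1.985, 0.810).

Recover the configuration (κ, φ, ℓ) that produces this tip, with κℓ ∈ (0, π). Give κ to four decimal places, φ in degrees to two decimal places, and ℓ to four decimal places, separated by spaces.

0.7336 306.18 3.4149

ρ = √(x²+y²) = √(1.452² + -1.985²) = 2.45938
φ = atan2(y, x) mod 360° = atan2(-1.985, 1.452) = 306.1850°
|p|² = ρ² + z² = 2.45938² + 0.810² = 6.70463
κ = 2ρ / |p|² = 2×2.45938 / 6.70463 = 0.73364
θ = 2·atan2(ρ, z) = 2·atan2(2.45938, 0.810) = 2.50527 rad
ℓ = θ/κ = 2.50527/0.73364 = 3.41487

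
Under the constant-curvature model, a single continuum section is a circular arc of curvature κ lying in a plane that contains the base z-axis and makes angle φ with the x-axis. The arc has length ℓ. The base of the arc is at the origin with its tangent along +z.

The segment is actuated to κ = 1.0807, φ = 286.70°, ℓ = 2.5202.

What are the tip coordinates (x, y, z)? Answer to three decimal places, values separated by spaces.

θ = κ·ℓ = 1.0807 × 2.5202 = 2.72358 rad
ρ = (1 − cos θ)/κ = (1 − -0.91390)/1.0807 = 1.77098
z = sin θ / κ = 0.40594/1.0807 = 0.37563
x = ρ cos φ = 1.77098 × cos(286.70°) = 0.50891
y = ρ sin φ = 1.77098 × sin(286.70°) = -1.69628

0.509 -1.696 0.376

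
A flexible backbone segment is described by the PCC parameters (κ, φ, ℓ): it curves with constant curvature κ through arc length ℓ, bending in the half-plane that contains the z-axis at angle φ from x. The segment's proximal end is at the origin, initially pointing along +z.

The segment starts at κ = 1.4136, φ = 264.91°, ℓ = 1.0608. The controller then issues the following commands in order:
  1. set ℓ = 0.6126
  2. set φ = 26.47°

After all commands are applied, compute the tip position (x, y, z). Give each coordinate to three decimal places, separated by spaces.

0.223 0.111 0.539

initial: κ=1.4136, φ=264.91°, ℓ=1.0608
cmd 1: set ℓ=0.6126 → (κ,φ,ℓ)=(1.4136,264.91°,0.6126) → tip=(-0.0221,-0.2481,0.5389)
cmd 2: set φ=26.47° → (κ,φ,ℓ)=(1.4136,26.47°,0.6126) → tip=(0.2230,0.1110,0.5389)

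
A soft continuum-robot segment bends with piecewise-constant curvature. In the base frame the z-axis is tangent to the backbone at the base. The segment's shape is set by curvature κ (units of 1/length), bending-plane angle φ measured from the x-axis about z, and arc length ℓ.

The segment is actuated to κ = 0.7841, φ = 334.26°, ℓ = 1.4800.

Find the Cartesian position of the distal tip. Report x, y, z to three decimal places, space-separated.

0.691 -0.333 1.169

θ = κ·ℓ = 0.7841 × 1.4800 = 1.16047 rad
ρ = (1 − cos θ)/κ = (1 − 0.39891)/0.7841 = 0.76660
z = sin θ / κ = 0.91699/0.7841 = 1.16948
x = ρ cos φ = 0.76660 × cos(334.26°) = 0.69053
y = ρ sin φ = 0.76660 × sin(334.26°) = -0.33292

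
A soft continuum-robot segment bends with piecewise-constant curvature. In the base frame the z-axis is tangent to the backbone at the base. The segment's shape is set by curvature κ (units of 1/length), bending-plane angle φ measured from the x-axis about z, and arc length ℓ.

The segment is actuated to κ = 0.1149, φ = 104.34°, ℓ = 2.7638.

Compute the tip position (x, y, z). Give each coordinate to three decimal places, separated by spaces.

θ = κ·ℓ = 0.1149 × 2.7638 = 0.31756 rad
ρ = (1 − cos θ)/κ = (1 − 0.95000)/0.1149 = 0.43516
z = sin θ / κ = 0.31225/0.1149 = 2.71758
x = ρ cos φ = 0.43516 × cos(104.34°) = -0.10778
y = ρ sin φ = 0.43516 × sin(104.34°) = 0.42160

-0.108 0.422 2.718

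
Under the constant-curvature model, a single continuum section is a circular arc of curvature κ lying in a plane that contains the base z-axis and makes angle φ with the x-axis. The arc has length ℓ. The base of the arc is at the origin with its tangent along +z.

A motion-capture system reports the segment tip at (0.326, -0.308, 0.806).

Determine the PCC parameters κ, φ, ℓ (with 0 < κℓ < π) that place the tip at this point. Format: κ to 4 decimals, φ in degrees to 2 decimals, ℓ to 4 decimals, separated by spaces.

ρ = √(x²+y²) = √(0.326² + -0.308²) = 0.44849
φ = atan2(y, x) mod 360° = atan2(-0.308, 0.326) = 316.6263°
|p|² = ρ² + z² = 0.44849² + 0.806² = 0.85078
κ = 2ρ / |p|² = 2×0.44849 / 0.85078 = 1.05430
θ = 2·atan2(ρ, z) = 2·atan2(0.44849, 0.806) = 1.01554 rad
ℓ = θ/κ = 1.01554/1.05430 = 0.96324

1.0543 316.63 0.9632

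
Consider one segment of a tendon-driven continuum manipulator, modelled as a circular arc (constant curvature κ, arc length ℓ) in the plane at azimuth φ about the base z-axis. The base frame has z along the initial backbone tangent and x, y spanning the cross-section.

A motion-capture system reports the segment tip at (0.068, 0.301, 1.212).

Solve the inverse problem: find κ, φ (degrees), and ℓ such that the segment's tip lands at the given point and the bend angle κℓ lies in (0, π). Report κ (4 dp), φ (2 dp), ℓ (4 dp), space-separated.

0.3946 77.27 1.2637

ρ = √(x²+y²) = √(0.068² + 0.301²) = 0.30859
φ = atan2(y, x) mod 360° = atan2(0.301, 0.068) = 77.2698°
|p|² = ρ² + z² = 0.30859² + 1.212² = 1.56417
κ = 2ρ / |p|² = 2×0.30859 / 1.56417 = 0.39457
θ = 2·atan2(ρ, z) = 2·atan2(0.30859, 1.212) = 0.49862 rad
ℓ = θ/κ = 0.49862/0.39457 = 1.26372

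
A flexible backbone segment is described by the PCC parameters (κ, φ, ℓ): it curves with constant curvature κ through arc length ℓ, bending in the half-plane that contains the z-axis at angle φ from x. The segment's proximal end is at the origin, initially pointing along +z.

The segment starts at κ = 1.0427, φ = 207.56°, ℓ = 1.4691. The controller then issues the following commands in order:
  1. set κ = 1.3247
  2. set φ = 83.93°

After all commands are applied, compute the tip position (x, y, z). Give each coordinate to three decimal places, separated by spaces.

0.109 1.026 0.702

initial: κ=1.0427, φ=207.56°, ℓ=1.4691
cmd 1: set κ=1.3247 → (κ,φ,ℓ)=(1.3247,207.56°,1.4691) → tip=(-0.9145,-0.4773,0.7023)
cmd 2: set φ=83.93° → (κ,φ,ℓ)=(1.3247,83.93°,1.4691) → tip=(0.1091,1.0258,0.7023)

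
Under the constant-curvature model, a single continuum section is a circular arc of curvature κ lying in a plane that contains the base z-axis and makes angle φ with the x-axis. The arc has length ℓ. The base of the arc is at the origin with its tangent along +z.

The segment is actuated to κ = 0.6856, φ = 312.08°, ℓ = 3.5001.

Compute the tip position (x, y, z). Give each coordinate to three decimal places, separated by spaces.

1.698 -1.881 0.986

θ = κ·ℓ = 0.6856 × 3.5001 = 2.39967 rad
ρ = (1 − cos θ)/κ = (1 − -0.73717)/0.6856 = 2.53379
z = sin θ / κ = 0.67571/0.6856 = 0.98557
x = ρ cos φ = 2.53379 × cos(312.08°) = 1.69807
y = ρ sin φ = 2.53379 × sin(312.08°) = -1.88061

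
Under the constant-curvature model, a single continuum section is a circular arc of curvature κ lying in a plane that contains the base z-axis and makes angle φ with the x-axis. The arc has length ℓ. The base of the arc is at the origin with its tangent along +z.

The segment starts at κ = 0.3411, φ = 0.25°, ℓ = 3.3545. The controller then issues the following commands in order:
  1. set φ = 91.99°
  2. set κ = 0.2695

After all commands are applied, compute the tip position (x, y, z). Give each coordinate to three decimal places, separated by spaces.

-0.049 1.415 2.916

initial: κ=0.3411, φ=0.25°, ℓ=3.3545
cmd 1: set φ=91.99° → (κ,φ,ℓ)=(0.3411,91.99°,3.3545) → tip=(-0.0597,1.7176,2.6690)
cmd 2: set κ=0.2695 → (κ,φ,ℓ)=(0.2695,91.99°,3.3545) → tip=(-0.0492,1.4149,2.9159)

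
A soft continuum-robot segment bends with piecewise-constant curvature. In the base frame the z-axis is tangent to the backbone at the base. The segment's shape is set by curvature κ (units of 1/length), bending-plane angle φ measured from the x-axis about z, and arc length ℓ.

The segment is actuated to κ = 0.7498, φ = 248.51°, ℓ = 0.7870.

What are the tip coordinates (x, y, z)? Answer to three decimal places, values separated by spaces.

θ = κ·ℓ = 0.7498 × 0.7870 = 0.59009 rad
ρ = (1 − cos θ)/κ = (1 − 0.83089)/0.7498 = 0.22554
z = sin θ / κ = 0.55644/0.7498 = 0.74212
x = ρ cos φ = 0.22554 × cos(248.51°) = -0.08262
y = ρ sin φ = 0.22554 × sin(248.51°) = -0.20986

-0.083 -0.210 0.742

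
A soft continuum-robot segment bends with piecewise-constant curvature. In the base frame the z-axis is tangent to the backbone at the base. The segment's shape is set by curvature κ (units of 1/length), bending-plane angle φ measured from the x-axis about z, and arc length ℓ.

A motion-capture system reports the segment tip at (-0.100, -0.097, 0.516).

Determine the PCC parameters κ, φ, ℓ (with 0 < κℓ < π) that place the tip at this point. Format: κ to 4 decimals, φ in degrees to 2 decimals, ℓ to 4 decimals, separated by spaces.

0.9754 224.13 0.5407

ρ = √(x²+y²) = √(-0.100² + -0.097²) = 0.13932
φ = atan2(y, x) mod 360° = atan2(-0.097, -0.100) = 224.1275°
|p|² = ρ² + z² = 0.13932² + 0.516² = 0.28567
κ = 2ρ / |p|² = 2×0.13932 / 0.28567 = 0.97538
θ = 2·atan2(ρ, z) = 2·atan2(0.13932, 0.516) = 0.52741 rad
ℓ = θ/κ = 0.52741/0.97538 = 0.54072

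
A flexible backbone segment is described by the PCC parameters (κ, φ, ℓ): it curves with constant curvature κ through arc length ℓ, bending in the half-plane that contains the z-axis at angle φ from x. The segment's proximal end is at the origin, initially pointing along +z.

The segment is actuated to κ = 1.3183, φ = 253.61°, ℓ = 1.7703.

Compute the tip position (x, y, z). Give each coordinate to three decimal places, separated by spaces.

-0.362 -1.231 0.548

θ = κ·ℓ = 1.3183 × 1.7703 = 2.33379 rad
ρ = (1 − cos θ)/κ = (1 − -0.69109)/1.3183 = 1.28278
z = sin θ / κ = 0.72277/1.3183 = 0.54826
x = ρ cos φ = 1.28278 × cos(253.61°) = -0.36197
y = ρ sin φ = 1.28278 × sin(253.61°) = -1.23065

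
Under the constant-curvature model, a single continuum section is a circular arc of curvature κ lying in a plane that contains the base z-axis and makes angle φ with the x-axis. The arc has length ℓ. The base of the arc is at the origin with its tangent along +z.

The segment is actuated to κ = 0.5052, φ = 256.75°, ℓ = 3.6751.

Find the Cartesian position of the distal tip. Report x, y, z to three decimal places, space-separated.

θ = κ·ℓ = 0.5052 × 3.6751 = 1.85666 rad
ρ = (1 − cos θ)/κ = (1 − -0.28199)/0.5052 = 2.53758
z = sin θ / κ = 0.95942/0.5052 = 1.89909
x = ρ cos φ = 2.53758 × cos(256.75°) = -0.58161
y = ρ sin φ = 2.53758 × sin(256.75°) = -2.47003

-0.582 -2.470 1.899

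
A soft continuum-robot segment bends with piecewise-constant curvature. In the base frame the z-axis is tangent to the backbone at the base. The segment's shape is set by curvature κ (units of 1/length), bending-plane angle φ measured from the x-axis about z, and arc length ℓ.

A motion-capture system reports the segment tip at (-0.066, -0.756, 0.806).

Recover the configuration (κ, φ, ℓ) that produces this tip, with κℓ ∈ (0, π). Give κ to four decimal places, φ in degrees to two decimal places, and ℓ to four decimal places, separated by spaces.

ρ = √(x²+y²) = √(-0.066² + -0.756²) = 0.75888
φ = atan2(y, x) mod 360° = atan2(-0.756, -0.066) = 265.0106°
|p|² = ρ² + z² = 0.75888² + 0.806² = 1.22553
κ = 2ρ / |p|² = 2×0.75888 / 1.22553 = 1.23845
θ = 2·atan2(ρ, z) = 2·atan2(0.75888, 0.806) = 1.51059 rad
ℓ = θ/κ = 1.51059/1.23845 = 1.21974

1.2384 265.01 1.2197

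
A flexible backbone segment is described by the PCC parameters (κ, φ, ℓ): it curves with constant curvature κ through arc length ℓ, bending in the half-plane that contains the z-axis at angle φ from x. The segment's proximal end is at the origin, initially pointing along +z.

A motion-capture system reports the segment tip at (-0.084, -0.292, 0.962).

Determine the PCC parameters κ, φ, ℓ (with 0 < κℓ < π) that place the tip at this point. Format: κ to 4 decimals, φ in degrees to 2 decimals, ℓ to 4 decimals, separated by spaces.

ρ = √(x²+y²) = √(-0.084² + -0.292²) = 0.30384
φ = atan2(y, x) mod 360° = atan2(-0.292, -0.084) = 253.9510°
|p|² = ρ² + z² = 0.30384² + 0.962² = 1.01776
κ = 2ρ / |p|² = 2×0.30384 / 1.01776 = 0.59708
θ = 2·atan2(ρ, z) = 2·atan2(0.30384, 0.962) = 0.61186 rad
ℓ = θ/κ = 0.61186/0.59708 = 1.02475

0.5971 253.95 1.0248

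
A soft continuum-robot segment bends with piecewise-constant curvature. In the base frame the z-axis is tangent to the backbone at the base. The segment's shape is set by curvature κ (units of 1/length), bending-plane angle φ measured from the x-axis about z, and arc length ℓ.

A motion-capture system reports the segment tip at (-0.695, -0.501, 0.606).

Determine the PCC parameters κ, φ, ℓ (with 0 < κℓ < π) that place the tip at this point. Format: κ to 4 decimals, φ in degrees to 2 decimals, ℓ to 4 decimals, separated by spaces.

1.5559 215.79 1.2278

ρ = √(x²+y²) = √(-0.695² + -0.501²) = 0.85675
φ = atan2(y, x) mod 360° = atan2(-0.501, -0.695) = 215.7865°
|p|² = ρ² + z² = 0.85675² + 0.606² = 1.10126
κ = 2ρ / |p|² = 2×0.85675 / 1.10126 = 1.55595
θ = 2·atan2(ρ, z) = 2·atan2(0.85675, 0.606) = 1.91035 rad
ℓ = θ/κ = 1.91035/1.55595 = 1.22777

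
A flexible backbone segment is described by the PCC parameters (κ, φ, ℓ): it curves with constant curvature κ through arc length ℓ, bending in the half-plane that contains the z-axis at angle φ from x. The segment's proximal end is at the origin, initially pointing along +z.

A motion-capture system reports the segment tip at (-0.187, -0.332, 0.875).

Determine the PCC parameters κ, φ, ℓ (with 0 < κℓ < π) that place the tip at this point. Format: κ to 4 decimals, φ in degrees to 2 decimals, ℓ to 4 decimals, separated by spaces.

ρ = √(x²+y²) = √(-0.187² + -0.332²) = 0.38104
φ = atan2(y, x) mod 360° = atan2(-0.332, -0.187) = 240.6095°
|p|² = ρ² + z² = 0.38104² + 0.875² = 0.91082
κ = 2ρ / |p|² = 2×0.38104 / 0.91082 = 0.83670
θ = 2·atan2(ρ, z) = 2·atan2(0.38104, 0.875) = 0.82142 rad
ℓ = θ/κ = 0.82142/0.83670 = 0.98174

0.8367 240.61 0.9817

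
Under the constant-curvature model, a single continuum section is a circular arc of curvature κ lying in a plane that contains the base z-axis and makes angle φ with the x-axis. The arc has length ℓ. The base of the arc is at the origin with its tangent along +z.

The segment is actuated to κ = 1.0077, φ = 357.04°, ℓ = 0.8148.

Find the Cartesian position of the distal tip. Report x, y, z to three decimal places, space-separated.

θ = κ·ℓ = 1.0077 × 0.8148 = 0.82107 rad
ρ = (1 − cos θ)/κ = (1 − 0.68144)/1.0077 = 0.31613
z = sin θ / κ = 0.73188/1.0077 = 0.72629
x = ρ cos φ = 0.31613 × cos(357.04°) = 0.31571
y = ρ sin φ = 0.31613 × sin(357.04°) = -0.01632

0.316 -0.016 0.726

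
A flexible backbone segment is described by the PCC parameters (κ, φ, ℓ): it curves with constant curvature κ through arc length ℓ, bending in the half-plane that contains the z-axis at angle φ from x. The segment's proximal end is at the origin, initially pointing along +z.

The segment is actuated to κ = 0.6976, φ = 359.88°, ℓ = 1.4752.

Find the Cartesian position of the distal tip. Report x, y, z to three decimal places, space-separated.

0.694 -0.001 1.228

θ = κ·ℓ = 0.6976 × 1.4752 = 1.02910 rad
ρ = (1 − cos θ)/κ = (1 − 0.51559)/0.6976 = 0.69439
z = sin θ / κ = 0.85684/0.6976 = 1.22826
x = ρ cos φ = 0.69439 × cos(359.88°) = 0.69439
y = ρ sin φ = 0.69439 × sin(359.88°) = -0.00145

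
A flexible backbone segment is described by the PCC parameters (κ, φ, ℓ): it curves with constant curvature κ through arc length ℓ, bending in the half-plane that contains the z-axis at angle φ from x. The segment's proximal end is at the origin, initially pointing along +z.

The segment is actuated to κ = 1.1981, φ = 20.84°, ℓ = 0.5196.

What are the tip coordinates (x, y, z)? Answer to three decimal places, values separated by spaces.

θ = κ·ℓ = 1.1981 × 0.5196 = 0.62253 rad
ρ = (1 − cos θ)/κ = (1 − 0.81240)/1.1981 = 0.15658
z = sin θ / κ = 0.58309/1.1981 = 0.48668
x = ρ cos φ = 0.15658 × cos(20.84°) = 0.14633
y = ρ sin φ = 0.15658 × sin(20.84°) = 0.05570

0.146 0.056 0.487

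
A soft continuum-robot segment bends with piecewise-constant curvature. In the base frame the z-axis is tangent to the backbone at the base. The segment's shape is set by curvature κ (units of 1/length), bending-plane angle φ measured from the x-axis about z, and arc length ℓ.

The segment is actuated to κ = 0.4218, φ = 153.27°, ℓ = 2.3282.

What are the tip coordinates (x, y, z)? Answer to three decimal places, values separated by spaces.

θ = κ·ℓ = 0.4218 × 2.3282 = 0.98203 rad
ρ = (1 − cos θ)/κ = (1 − 0.55533)/0.4218 = 1.05422
z = sin θ / κ = 0.83163/0.4218 = 1.97162
x = ρ cos φ = 1.05422 × cos(153.27°) = -0.94156
y = ρ sin φ = 1.05422 × sin(153.27°) = 0.47417

-0.942 0.474 1.972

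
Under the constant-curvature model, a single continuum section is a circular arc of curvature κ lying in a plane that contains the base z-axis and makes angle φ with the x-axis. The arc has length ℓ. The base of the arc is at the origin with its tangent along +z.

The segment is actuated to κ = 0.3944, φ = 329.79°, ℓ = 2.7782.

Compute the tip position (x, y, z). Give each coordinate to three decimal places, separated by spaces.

θ = κ·ℓ = 0.3944 × 2.7782 = 1.09572 rad
ρ = (1 − cos θ)/κ = (1 − 0.45740)/0.3944 = 1.37575
z = sin θ / κ = 0.88926/0.3944 = 2.25471
x = ρ cos φ = 1.37575 × cos(329.79°) = 1.18890
y = ρ sin φ = 1.37575 × sin(329.79°) = -0.69224

1.189 -0.692 2.255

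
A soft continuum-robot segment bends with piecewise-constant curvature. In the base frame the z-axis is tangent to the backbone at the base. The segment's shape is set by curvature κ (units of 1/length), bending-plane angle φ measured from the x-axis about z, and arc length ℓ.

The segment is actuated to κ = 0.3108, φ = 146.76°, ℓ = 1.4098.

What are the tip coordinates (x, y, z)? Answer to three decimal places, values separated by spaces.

-0.254 0.167 1.365

θ = κ·ℓ = 0.3108 × 1.4098 = 0.43817 rad
ρ = (1 − cos θ)/κ = (1 − 0.90553)/0.3108 = 0.30395
z = sin θ / κ = 0.42428/0.3108 = 1.36512
x = ρ cos φ = 0.30395 × cos(146.76°) = -0.25422
y = ρ sin φ = 0.30395 × sin(146.76°) = 0.16661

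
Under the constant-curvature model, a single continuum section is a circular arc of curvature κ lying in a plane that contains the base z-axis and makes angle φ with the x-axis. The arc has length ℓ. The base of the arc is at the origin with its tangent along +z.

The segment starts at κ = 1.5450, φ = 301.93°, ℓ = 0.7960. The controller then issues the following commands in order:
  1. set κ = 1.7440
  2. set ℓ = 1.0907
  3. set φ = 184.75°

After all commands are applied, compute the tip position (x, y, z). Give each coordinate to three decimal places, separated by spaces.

initial: κ=1.5450, φ=301.93°, ℓ=0.7960
cmd 1: set κ=1.7440 → (κ,φ,ℓ)=(1.7440,301.93°,0.7960) → tip=(0.2482,-0.3983,0.5639)
cmd 2: set ℓ=1.0907 → (κ,φ,ℓ)=(1.7440,301.93°,1.0907) → tip=(0.4019,-0.6450,0.5422)
cmd 3: set φ=184.75° → (κ,φ,ℓ)=(1.7440,184.75°,1.0907) → tip=(-0.7573,-0.0629,0.5422)

-0.757 -0.063 0.542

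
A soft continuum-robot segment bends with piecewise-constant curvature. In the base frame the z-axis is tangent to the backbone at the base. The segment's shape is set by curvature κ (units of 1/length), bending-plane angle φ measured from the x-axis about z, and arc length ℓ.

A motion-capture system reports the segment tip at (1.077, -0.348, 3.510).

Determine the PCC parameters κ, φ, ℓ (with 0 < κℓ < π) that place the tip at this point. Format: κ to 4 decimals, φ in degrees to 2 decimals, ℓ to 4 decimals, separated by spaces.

ρ = √(x²+y²) = √(1.077² + -0.348²) = 1.13183
φ = atan2(y, x) mod 360° = atan2(-0.348, 1.077) = 342.0933°
|p|² = ρ² + z² = 1.13183² + 3.510² = 13.60113
κ = 2ρ / |p|² = 2×1.13183 / 13.60113 = 0.16643
θ = 2·atan2(ρ, z) = 2·atan2(1.13183, 3.510) = 0.62386 rad
ℓ = θ/κ = 0.62386/0.16643 = 3.74846

0.1664 342.09 3.7485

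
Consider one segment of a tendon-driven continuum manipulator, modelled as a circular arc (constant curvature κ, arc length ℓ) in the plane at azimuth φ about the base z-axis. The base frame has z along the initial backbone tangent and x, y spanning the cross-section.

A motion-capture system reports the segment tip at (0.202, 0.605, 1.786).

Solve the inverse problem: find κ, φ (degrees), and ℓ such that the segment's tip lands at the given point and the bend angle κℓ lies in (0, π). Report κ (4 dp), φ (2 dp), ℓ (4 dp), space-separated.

0.3547 71.54 1.9342

ρ = √(x²+y²) = √(0.202² + 0.605²) = 0.63783
φ = atan2(y, x) mod 360° = atan2(0.605, 0.202) = 71.5366°
|p|² = ρ² + z² = 0.63783² + 1.786² = 3.59663
κ = 2ρ / |p|² = 2×0.63783 / 3.59663 = 0.35468
θ = 2·atan2(ρ, z) = 2·atan2(0.63783, 1.786) = 0.68602 rad
ℓ = θ/κ = 0.68602/0.35468 = 1.93418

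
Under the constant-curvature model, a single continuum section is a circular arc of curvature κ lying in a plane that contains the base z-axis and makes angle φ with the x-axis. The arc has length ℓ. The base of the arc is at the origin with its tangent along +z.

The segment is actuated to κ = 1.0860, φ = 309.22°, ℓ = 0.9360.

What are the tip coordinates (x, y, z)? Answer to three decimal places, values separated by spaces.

θ = κ·ℓ = 1.0860 × 0.9360 = 1.01650 rad
ρ = (1 − cos θ)/κ = (1 − 0.52635)/1.0860 = 0.43614
z = sin θ / κ = 0.85027/1.0860 = 0.78294
x = ρ cos φ = 0.43614 × cos(309.22°) = 0.27577
y = ρ sin φ = 0.43614 × sin(309.22°) = -0.33789

0.276 -0.338 0.783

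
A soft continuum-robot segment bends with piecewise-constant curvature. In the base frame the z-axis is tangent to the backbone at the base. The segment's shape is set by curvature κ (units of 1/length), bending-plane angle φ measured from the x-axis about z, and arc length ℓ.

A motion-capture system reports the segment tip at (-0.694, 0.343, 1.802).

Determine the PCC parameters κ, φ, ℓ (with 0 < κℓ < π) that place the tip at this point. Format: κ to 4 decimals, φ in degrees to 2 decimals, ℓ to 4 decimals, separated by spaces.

0.4025 153.70 2.0161

ρ = √(x²+y²) = √(-0.694² + 0.343²) = 0.77414
φ = atan2(y, x) mod 360° = atan2(0.343, -0.694) = 153.6997°
|p|² = ρ² + z² = 0.77414² + 1.802² = 3.84649
κ = 2ρ / |p|² = 2×0.77414 / 3.84649 = 0.40252
θ = 2·atan2(ρ, z) = 2·atan2(0.77414, 1.802) = 0.81152 rad
ℓ = θ/κ = 0.81152/0.40252 = 2.01612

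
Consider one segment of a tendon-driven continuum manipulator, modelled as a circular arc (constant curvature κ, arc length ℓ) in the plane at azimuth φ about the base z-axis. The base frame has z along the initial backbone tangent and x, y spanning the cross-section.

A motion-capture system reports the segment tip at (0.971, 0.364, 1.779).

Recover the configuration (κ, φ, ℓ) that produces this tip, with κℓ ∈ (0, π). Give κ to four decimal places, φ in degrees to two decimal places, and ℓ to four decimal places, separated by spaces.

0.4891 20.55 2.1580

ρ = √(x²+y²) = √(0.971² + 0.364²) = 1.03698
φ = atan2(y, x) mod 360° = atan2(0.364, 0.971) = 20.5496°
|p|² = ρ² + z² = 1.03698² + 1.779² = 4.24018
κ = 2ρ / |p|² = 2×1.03698 / 4.24018 = 0.48912
θ = 2·atan2(ρ, z) = 2·atan2(1.03698, 1.779) = 1.05551 rad
ℓ = θ/κ = 1.05551/0.48912 = 2.15796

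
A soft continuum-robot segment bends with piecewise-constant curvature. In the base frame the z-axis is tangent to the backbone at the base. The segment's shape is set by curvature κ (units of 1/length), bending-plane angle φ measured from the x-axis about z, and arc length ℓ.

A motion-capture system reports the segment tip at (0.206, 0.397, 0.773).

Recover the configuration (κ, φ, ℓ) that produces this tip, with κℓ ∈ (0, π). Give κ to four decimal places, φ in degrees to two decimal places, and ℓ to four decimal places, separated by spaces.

1.1216 62.58 0.9354

ρ = √(x²+y²) = √(0.206² + 0.397²) = 0.44726
φ = atan2(y, x) mod 360° = atan2(0.397, 0.206) = 62.5756°
|p|² = ρ² + z² = 0.44726² + 0.773² = 0.79757
κ = 2ρ / |p|² = 2×0.44726 / 0.79757 = 1.12156
θ = 2·atan2(ρ, z) = 2·atan2(0.44726, 0.773) = 1.04908 rad
ℓ = θ/κ = 1.04908/1.12156 = 0.93538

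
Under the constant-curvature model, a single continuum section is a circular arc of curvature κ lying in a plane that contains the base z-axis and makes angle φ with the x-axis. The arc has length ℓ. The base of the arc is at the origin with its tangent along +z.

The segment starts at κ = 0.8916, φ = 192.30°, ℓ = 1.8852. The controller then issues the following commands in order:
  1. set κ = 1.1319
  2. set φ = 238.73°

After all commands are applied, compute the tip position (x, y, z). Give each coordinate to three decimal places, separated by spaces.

initial: κ=0.8916, φ=192.30°, ℓ=1.8852
cmd 1: set κ=1.1319 → (κ,φ,ℓ)=(1.1319,192.30°,1.8852) → tip=(-1.3239,-0.2887,0.7471)
cmd 2: set φ=238.73° → (κ,φ,ℓ)=(1.1319,238.73°,1.8852) → tip=(-0.7034,-1.1582,0.7471)

-0.703 -1.158 0.747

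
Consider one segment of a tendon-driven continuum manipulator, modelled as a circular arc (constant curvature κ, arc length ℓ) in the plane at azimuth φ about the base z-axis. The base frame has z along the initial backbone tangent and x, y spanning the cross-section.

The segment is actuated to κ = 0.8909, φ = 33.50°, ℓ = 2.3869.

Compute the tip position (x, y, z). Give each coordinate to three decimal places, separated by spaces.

θ = κ·ℓ = 0.8909 × 2.3869 = 2.12649 rad
ρ = (1 − cos θ)/κ = (1 − -0.52753)/0.8909 = 1.71459
z = sin θ / κ = 0.84954/0.8909 = 0.95357
x = ρ cos φ = 1.71459 × cos(33.50°) = 1.42978
y = ρ sin φ = 1.71459 × sin(33.50°) = 0.94635

1.430 0.946 0.954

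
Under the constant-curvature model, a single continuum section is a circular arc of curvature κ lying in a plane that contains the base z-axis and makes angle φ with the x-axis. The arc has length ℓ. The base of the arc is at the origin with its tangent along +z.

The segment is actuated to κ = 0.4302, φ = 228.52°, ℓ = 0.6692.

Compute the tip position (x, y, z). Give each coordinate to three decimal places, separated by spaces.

-0.063 -0.072 0.660

θ = κ·ℓ = 0.4302 × 0.6692 = 0.28789 rad
ρ = (1 − cos θ)/κ = (1 − 0.95885)/0.4302 = 0.09566
z = sin θ / κ = 0.28393/0.4302 = 0.65999
x = ρ cos φ = 0.09566 × cos(228.52°) = -0.06336
y = ρ sin φ = 0.09566 × sin(228.52°) = -0.07167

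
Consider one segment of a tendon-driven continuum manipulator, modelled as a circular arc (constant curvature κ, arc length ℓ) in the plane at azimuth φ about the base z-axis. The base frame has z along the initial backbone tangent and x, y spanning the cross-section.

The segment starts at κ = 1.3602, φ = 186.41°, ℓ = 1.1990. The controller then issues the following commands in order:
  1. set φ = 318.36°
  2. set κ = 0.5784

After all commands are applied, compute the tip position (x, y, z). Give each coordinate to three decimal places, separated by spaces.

initial: κ=1.3602, φ=186.41°, ℓ=1.1990
cmd 1: set φ=318.36° → (κ,φ,ℓ)=(1.3602,318.36°,1.1990) → tip=(0.5824,-0.5178,0.7339)
cmd 2: set κ=0.5784 → (κ,φ,ℓ)=(0.5784,318.36°,1.1990) → tip=(0.2985,-0.2654,1.1052)

0.298 -0.265 1.105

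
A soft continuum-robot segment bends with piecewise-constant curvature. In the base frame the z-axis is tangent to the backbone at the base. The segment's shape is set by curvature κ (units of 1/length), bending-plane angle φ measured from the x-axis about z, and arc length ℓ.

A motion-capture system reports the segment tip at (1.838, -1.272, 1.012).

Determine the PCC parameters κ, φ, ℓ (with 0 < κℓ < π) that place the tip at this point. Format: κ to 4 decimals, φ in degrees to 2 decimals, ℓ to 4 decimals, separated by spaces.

ρ = √(x²+y²) = √(1.838² + -1.272²) = 2.23522
φ = atan2(y, x) mod 360° = atan2(-1.272, 1.838) = 325.3146°
|p|² = ρ² + z² = 2.23522² + 1.012² = 6.02037
κ = 2ρ / |p|² = 2×2.23522 / 6.02037 = 0.74255
θ = 2·atan2(ρ, z) = 2·atan2(2.23522, 1.012) = 2.29131 rad
ℓ = θ/κ = 2.29131/0.74255 = 3.08572

0.7426 325.31 3.0857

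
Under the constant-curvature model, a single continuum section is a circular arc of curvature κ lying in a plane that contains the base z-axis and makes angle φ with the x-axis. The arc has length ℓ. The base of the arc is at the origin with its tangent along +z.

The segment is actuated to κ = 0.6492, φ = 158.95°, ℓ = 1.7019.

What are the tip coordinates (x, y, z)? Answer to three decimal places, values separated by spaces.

-0.792 0.305 1.376

θ = κ·ℓ = 0.6492 × 1.7019 = 1.10487 rad
ρ = (1 − cos θ)/κ = (1 − 0.44925)/0.6492 = 0.84836
z = sin θ / κ = 0.89341/0.6492 = 1.37617
x = ρ cos φ = 0.84836 × cos(158.95°) = -0.79174
y = ρ sin φ = 0.84836 × sin(158.95°) = 0.30471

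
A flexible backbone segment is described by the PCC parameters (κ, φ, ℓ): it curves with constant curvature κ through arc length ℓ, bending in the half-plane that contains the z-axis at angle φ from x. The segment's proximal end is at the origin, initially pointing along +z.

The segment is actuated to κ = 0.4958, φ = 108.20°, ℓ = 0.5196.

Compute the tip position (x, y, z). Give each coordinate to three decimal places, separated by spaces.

-0.021 0.063 0.514

θ = κ·ℓ = 0.4958 × 0.5196 = 0.25762 rad
ρ = (1 − cos θ)/κ = (1 − 0.96700)/0.4958 = 0.06656
z = sin θ / κ = 0.25478/0.4958 = 0.51387
x = ρ cos φ = 0.06656 × cos(108.20°) = -0.02079
y = ρ sin φ = 0.06656 × sin(108.20°) = 0.06323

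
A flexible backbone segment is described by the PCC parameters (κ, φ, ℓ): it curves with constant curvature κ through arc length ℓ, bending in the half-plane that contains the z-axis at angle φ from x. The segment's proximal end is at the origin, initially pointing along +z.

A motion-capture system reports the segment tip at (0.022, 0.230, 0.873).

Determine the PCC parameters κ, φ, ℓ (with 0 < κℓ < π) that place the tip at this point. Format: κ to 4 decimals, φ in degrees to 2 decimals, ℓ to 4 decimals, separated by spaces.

0.5666 84.54 0.9132

ρ = √(x²+y²) = √(0.022² + 0.230²) = 0.23105
φ = atan2(y, x) mod 360° = atan2(0.230, 0.022) = 84.5362°
|p|² = ρ² + z² = 0.23105² + 0.873² = 0.81551
κ = 2ρ / |p|² = 2×0.23105 / 0.81551 = 0.56664
θ = 2·atan2(ρ, z) = 2·atan2(0.23105, 0.873) = 0.51746 rad
ℓ = θ/κ = 0.51746/0.56664 = 0.91321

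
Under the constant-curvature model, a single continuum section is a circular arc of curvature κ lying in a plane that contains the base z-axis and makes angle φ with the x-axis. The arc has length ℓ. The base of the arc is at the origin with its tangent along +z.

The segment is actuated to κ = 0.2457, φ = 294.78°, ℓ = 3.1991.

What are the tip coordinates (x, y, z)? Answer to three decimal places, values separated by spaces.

0.500 -1.084 2.880

θ = κ·ℓ = 0.2457 × 3.1991 = 0.78602 rad
ρ = (1 − cos θ)/κ = (1 − 0.70667)/0.2457 = 1.19386
z = sin θ / κ = 0.70755/0.2457 = 2.87971
x = ρ cos φ = 1.19386 × cos(294.78°) = 0.50039
y = ρ sin φ = 1.19386 × sin(294.78°) = -1.08394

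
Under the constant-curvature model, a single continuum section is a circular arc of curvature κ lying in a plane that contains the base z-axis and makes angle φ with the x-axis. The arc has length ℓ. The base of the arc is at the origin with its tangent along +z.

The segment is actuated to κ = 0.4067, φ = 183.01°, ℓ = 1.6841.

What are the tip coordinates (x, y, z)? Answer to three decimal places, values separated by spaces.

θ = κ·ℓ = 0.4067 × 1.6841 = 0.68492 rad
ρ = (1 − cos θ)/κ = (1 − 0.77447)/0.4067 = 0.55454
z = sin θ / κ = 0.63261/0.4067 = 1.55548
x = ρ cos φ = 0.55454 × cos(183.01°) = -0.55378
y = ρ sin φ = 0.55454 × sin(183.01°) = -0.02912

-0.554 -0.029 1.555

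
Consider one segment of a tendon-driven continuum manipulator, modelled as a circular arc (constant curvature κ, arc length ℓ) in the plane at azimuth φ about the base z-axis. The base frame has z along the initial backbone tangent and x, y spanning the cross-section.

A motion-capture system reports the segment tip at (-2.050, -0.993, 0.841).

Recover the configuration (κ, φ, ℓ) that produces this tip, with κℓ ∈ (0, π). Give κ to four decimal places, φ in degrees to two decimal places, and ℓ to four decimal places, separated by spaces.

ρ = √(x²+y²) = √(-2.050² + -0.993²) = 2.27784
φ = atan2(y, x) mod 360° = atan2(-0.993, -2.050) = 205.8451°
|p|² = ρ² + z² = 2.27784² + 0.841² = 5.89583
κ = 2ρ / |p|² = 2×2.27784 / 5.89583 = 0.77269
θ = 2·atan2(ρ, z) = 2·atan2(2.27784, 0.841) = 2.43422 rad
ℓ = θ/κ = 2.43422/0.77269 = 3.15030

0.7727 205.85 3.1503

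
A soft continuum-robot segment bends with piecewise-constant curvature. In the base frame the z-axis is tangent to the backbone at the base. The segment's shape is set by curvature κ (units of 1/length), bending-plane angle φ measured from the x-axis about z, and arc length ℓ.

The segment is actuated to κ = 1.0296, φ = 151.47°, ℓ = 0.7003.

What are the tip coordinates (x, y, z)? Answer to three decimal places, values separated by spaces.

-0.212 0.115 0.641

θ = κ·ℓ = 1.0296 × 0.7003 = 0.72103 rad
ρ = (1 − cos θ)/κ = (1 − 0.75113)/1.0296 = 0.24172
z = sin θ / κ = 0.66016/1.0296 = 0.64118
x = ρ cos φ = 0.24172 × cos(151.47°) = -0.21237
y = ρ sin φ = 0.24172 × sin(151.47°) = 0.11545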